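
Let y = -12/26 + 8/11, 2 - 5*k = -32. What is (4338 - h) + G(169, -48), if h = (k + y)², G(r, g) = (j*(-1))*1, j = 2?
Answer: 2191148896/511225 ≈ 4286.1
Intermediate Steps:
k = 34/5 (k = ⅖ - ⅕*(-32) = ⅖ + 32/5 = 34/5 ≈ 6.8000)
y = 38/143 (y = -12*1/26 + 8*(1/11) = -6/13 + 8/11 = 38/143 ≈ 0.26573)
G(r, g) = -2 (G(r, g) = (2*(-1))*1 = -2*1 = -2)
h = 25522704/511225 (h = (34/5 + 38/143)² = (5052/715)² = 25522704/511225 ≈ 49.925)
(4338 - h) + G(169, -48) = (4338 - 1*25522704/511225) - 2 = (4338 - 25522704/511225) - 2 = 2192171346/511225 - 2 = 2191148896/511225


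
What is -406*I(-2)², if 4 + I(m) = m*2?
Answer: -25984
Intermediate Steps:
I(m) = -4 + 2*m (I(m) = -4 + m*2 = -4 + 2*m)
-406*I(-2)² = -406*(-4 + 2*(-2))² = -406*(-4 - 4)² = -406*(-8)² = -406*64 = -25984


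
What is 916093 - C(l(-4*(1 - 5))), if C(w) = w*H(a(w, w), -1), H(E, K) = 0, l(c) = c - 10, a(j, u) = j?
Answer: 916093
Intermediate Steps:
l(c) = -10 + c
C(w) = 0 (C(w) = w*0 = 0)
916093 - C(l(-4*(1 - 5))) = 916093 - 1*0 = 916093 + 0 = 916093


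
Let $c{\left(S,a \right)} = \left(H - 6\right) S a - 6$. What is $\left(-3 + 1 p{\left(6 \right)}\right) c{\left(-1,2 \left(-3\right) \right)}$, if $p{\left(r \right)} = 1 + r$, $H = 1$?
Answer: $-144$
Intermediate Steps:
$c{\left(S,a \right)} = -6 - 5 S a$ ($c{\left(S,a \right)} = \left(1 - 6\right) S a - 6 = - 5 S a - 6 = -6 - 5 S a$)
$\left(-3 + 1 p{\left(6 \right)}\right) c{\left(-1,2 \left(-3\right) \right)} = \left(-3 + 1 \left(1 + 6\right)\right) \left(-6 - - 5 \cdot 2 \left(-3\right)\right) = \left(-3 + 1 \cdot 7\right) \left(-6 - \left(-5\right) \left(-6\right)\right) = \left(-3 + 7\right) \left(-6 - 30\right) = 4 \left(-36\right) = -144$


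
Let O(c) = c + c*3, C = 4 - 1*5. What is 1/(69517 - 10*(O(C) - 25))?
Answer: 1/69807 ≈ 1.4325e-5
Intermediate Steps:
C = -1 (C = 4 - 5 = -1)
O(c) = 4*c (O(c) = c + 3*c = 4*c)
1/(69517 - 10*(O(C) - 25)) = 1/(69517 - 10*(4*(-1) - 25)) = 1/(69517 - 10*(-4 - 25)) = 1/(69517 - 10*(-29)) = 1/(69517 + 290) = 1/69807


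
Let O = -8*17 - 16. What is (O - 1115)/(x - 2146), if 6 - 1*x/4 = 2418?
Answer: 1267/11794 ≈ 0.10743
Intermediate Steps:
x = -9648 (x = 24 - 4*2418 = 24 - 9672 = -9648)
O = -152 (O = -136 - 16 = -152)
(O - 1115)/(x - 2146) = (-152 - 1115)/(-9648 - 2146) = -1267/(-11794) = -1267*(-1/11794) = 1267/11794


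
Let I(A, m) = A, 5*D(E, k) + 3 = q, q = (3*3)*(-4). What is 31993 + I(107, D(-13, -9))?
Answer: 32100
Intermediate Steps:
q = -36 (q = 9*(-4) = -36)
D(E, k) = -39/5 (D(E, k) = -⅗ + (⅕)*(-36) = -⅗ - 36/5 = -39/5)
31993 + I(107, D(-13, -9)) = 31993 + 107 = 32100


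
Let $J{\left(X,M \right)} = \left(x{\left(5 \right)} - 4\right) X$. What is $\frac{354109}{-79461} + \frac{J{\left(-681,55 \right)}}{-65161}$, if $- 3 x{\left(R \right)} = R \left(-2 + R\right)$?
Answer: $- \frac{23561113018}{5177758221} \approx -4.5504$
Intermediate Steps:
$x{\left(R \right)} = - \frac{R \left(-2 + R\right)}{3}$
$J{\left(X,M \right)} = - 9 X$ ($J{\left(X,M \right)} = \left(\frac{1}{3} \cdot 5 \left(2 - 5\right) - 4\right) X = \left(\frac{1}{3} \cdot 5 \left(-3\right) - 4\right) X = \left(-5 - 4\right) X = - 9 X$)
$\frac{354109}{-79461} + \frac{J{\left(-681,55 \right)}}{-65161} = \frac{354109}{-79461} + \frac{\left(-9\right) \left(-681\right)}{-65161} = 354109 \left(- \frac{1}{79461}\right) + 6129 \left(- \frac{1}{65161}\right) = - \frac{354109}{79461} - \frac{6129}{65161} = - \frac{23561113018}{5177758221}$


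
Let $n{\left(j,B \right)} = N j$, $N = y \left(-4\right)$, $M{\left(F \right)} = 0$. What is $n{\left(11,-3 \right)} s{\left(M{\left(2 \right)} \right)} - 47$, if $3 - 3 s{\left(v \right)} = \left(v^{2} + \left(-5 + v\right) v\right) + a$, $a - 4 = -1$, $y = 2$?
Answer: $-47$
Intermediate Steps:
$a = 3$ ($a = 4 - 1 = 3$)
$N = -8$ ($N = 2 \left(-4\right) = -8$)
$s{\left(v \right)} = - \frac{v^{2}}{3} - \frac{v \left(-5 + v\right)}{3}$ ($s{\left(v \right)} = 1 - \frac{\left(v^{2} + \left(-5 + v\right) v\right) + 3}{3} = 1 - \frac{\left(v^{2} + v \left(-5 + v\right)\right) + 3}{3} = 1 - \frac{3 + v^{2} + v \left(-5 + v\right)}{3} = 1 - \left(1 + \frac{v^{2}}{3} + \frac{v \left(-5 + v\right)}{3}\right) = - \frac{v^{2}}{3} - \frac{v \left(-5 + v\right)}{3}$)
$n{\left(j,B \right)} = - 8 j$
$n{\left(11,-3 \right)} s{\left(M{\left(2 \right)} \right)} - 47 = \left(-8\right) 11 \cdot \frac{1}{3} \cdot 0 \left(5 - 0\right) - 47 = - 88 \cdot \frac{1}{3} \cdot 0 \left(5 + 0\right) - 47 = - 88 \cdot \frac{1}{3} \cdot 0 \cdot 5 - 47 = \left(-88\right) 0 - 47 = 0 - 47 = -47$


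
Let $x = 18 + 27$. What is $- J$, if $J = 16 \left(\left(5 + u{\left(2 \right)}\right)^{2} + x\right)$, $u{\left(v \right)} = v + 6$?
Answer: $-3424$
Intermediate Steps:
$u{\left(v \right)} = 6 + v$
$x = 45$
$J = 3424$ ($J = 16 \left(\left(5 + \left(6 + 2\right)\right)^{2} + 45\right) = 16 \left(\left(5 + 8\right)^{2} + 45\right) = 16 \left(13^{2} + 45\right) = 16 \left(169 + 45\right) = 16 \cdot 214 = 3424$)
$- J = \left(-1\right) 3424 = -3424$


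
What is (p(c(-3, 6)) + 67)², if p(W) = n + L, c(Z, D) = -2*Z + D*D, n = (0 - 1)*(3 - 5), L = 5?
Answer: 5476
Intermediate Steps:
n = 2 (n = -1*(-2) = 2)
c(Z, D) = D² - 2*Z (c(Z, D) = -2*Z + D² = D² - 2*Z)
p(W) = 7 (p(W) = 2 + 5 = 7)
(p(c(-3, 6)) + 67)² = (7 + 67)² = 74² = 5476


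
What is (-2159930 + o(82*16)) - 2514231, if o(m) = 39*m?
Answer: -4622993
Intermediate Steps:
(-2159930 + o(82*16)) - 2514231 = (-2159930 + 39*(82*16)) - 2514231 = (-2159930 + 39*1312) - 2514231 = (-2159930 + 51168) - 2514231 = -2108762 - 2514231 = -4622993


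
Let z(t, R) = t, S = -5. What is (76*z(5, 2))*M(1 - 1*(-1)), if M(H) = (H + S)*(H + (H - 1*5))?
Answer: 1140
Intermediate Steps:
M(H) = (-5 + H)*(-5 + 2*H) (M(H) = (H - 5)*(H + (H - 1*5)) = (-5 + H)*(H + (H - 5)) = (-5 + H)*(H + (-5 + H)) = (-5 + H)*(-5 + 2*H))
(76*z(5, 2))*M(1 - 1*(-1)) = (76*5)*(25 - 15*(1 - 1*(-1)) + 2*(1 - 1*(-1))²) = 380*(25 - 15*(1 + 1) + 2*(1 + 1)²) = 380*(25 - 15*2 + 2*2²) = 380*(25 - 30 + 2*4) = 380*(25 - 30 + 8) = 380*3 = 1140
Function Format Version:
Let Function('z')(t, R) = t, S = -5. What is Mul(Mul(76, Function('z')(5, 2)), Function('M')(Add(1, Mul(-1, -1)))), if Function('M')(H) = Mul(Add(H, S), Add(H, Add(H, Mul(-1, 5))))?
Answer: 1140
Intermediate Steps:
Function('M')(H) = Mul(Add(-5, H), Add(-5, Mul(2, H))) (Function('M')(H) = Mul(Add(H, -5), Add(H, Add(H, Mul(-1, 5)))) = Mul(Add(-5, H), Add(H, Add(H, -5))) = Mul(Add(-5, H), Add(H, Add(-5, H))) = Mul(Add(-5, H), Add(-5, Mul(2, H))))
Mul(Mul(76, Function('z')(5, 2)), Function('M')(Add(1, Mul(-1, -1)))) = Mul(Mul(76, 5), Add(25, Mul(-15, Add(1, Mul(-1, -1))), Mul(2, Pow(Add(1, Mul(-1, -1)), 2)))) = Mul(380, Add(25, Mul(-15, Add(1, 1)), Mul(2, Pow(Add(1, 1), 2)))) = Mul(380, Add(25, Mul(-15, 2), Mul(2, Pow(2, 2)))) = Mul(380, Add(25, -30, Mul(2, 4))) = Mul(380, Add(25, -30, 8)) = Mul(380, 3) = 1140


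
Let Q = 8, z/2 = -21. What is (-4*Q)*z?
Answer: 1344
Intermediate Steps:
z = -42 (z = 2*(-21) = -42)
(-4*Q)*z = -4*8*(-42) = -32*(-42) = 1344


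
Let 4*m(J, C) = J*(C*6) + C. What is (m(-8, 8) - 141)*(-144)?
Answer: 33840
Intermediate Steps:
m(J, C) = C/4 + 3*C*J/2 (m(J, C) = (J*(C*6) + C)/4 = (J*(6*C) + C)/4 = (6*C*J + C)/4 = (C + 6*C*J)/4 = C/4 + 3*C*J/2)
(m(-8, 8) - 141)*(-144) = ((¼)*8*(1 + 6*(-8)) - 141)*(-144) = ((¼)*8*(1 - 48) - 141)*(-144) = ((¼)*8*(-47) - 141)*(-144) = (-94 - 141)*(-144) = -235*(-144) = 33840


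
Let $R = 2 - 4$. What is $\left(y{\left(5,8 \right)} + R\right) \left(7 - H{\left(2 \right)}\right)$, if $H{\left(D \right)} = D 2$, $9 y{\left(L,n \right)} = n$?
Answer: $- \frac{10}{3} \approx -3.3333$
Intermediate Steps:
$y{\left(L,n \right)} = \frac{n}{9}$
$H{\left(D \right)} = 2 D$
$R = -2$ ($R = 2 - 4 = -2$)
$\left(y{\left(5,8 \right)} + R\right) \left(7 - H{\left(2 \right)}\right) = \left(\frac{1}{9} \cdot 8 - 2\right) \left(7 - 2 \cdot 2\right) = \left(\frac{8}{9} - 2\right) \left(7 - 4\right) = - \frac{10 \left(7 - 4\right)}{9} = \left(- \frac{10}{9}\right) 3 = - \frac{10}{3}$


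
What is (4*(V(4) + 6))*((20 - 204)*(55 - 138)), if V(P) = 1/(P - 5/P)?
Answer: 4276160/11 ≈ 3.8874e+5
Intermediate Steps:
(4*(V(4) + 6))*((20 - 204)*(55 - 138)) = (4*(4/(-5 + 4**2) + 6))*((20 - 204)*(55 - 138)) = (4*(4/(-5 + 16) + 6))*(-184*(-83)) = (4*(4/11 + 6))*15272 = (4*(70/11))*15272 = (280/11)*15272 = 4276160/11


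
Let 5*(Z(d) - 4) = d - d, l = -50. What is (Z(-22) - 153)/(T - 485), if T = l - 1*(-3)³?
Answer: 149/508 ≈ 0.29331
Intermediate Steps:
Z(d) = 4 (Z(d) = 4 + (d - d)/5 = 4 + (⅕)*0 = 4 + 0 = 4)
T = -23 (T = -50 - 1*(-3)³ = -50 - 1*(-27) = -50 + 27 = -23)
(Z(-22) - 153)/(T - 485) = (4 - 153)/(-23 - 485) = -149/(-508) = -149*(-1/508) = 149/508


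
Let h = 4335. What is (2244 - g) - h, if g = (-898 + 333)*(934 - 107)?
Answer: 465164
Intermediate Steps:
g = -467255 (g = -565*827 = -467255)
(2244 - g) - h = (2244 - 1*(-467255)) - 1*4335 = (2244 + 467255) - 4335 = 469499 - 4335 = 465164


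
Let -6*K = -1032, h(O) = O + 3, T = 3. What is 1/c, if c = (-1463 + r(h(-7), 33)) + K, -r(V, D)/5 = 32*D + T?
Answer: -1/6586 ≈ -0.00015184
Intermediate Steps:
h(O) = 3 + O
K = 172 (K = -⅙*(-1032) = 172)
r(V, D) = -15 - 160*D (r(V, D) = -5*(32*D + 3) = -5*(3 + 32*D) = -15 - 160*D)
c = -6586 (c = (-1463 + (-15 - 160*33)) + 172 = (-1463 + (-15 - 5280)) + 172 = (-1463 - 5295) + 172 = -6758 + 172 = -6586)
1/c = 1/(-6586) = -1/6586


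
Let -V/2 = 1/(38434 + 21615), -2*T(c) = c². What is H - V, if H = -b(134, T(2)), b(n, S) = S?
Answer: 120100/60049 ≈ 2.0000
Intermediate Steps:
T(c) = -c²/2
V = -2/60049 (V = -2/(38434 + 21615) = -2/60049 ≈ -3.3306e-5)
H = 2 (H = -(-1)*2²/2 = -(-1)*4/2 = -1*(-2) = 2)
H - V = 2 - 1*(-2/60049) = 2 + 2/60049 = 120100/60049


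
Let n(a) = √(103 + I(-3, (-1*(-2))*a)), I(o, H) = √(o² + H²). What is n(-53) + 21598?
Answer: 21598 + √(103 + √11245) ≈ 21612.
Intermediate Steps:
I(o, H) = √(H² + o²)
n(a) = √(103 + √(9 + 4*a²)) (n(a) = √(103 + √(((-1*(-2))*a)² + (-3)²)) = √(103 + √((2*a)² + 9)) = √(103 + √(4*a² + 9)) = √(103 + √(9 + 4*a²)))
n(-53) + 21598 = √(103 + √(9 + 4*(-53)²)) + 21598 = √(103 + √(9 + 4*2809)) + 21598 = √(103 + √(9 + 11236)) + 21598 = √(103 + √11245) + 21598 = 21598 + √(103 + √11245)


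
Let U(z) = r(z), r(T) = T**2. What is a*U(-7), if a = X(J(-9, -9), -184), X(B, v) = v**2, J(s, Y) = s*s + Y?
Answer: 1658944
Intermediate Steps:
J(s, Y) = Y + s**2 (J(s, Y) = s**2 + Y = Y + s**2)
a = 33856 (a = (-184)**2 = 33856)
U(z) = z**2
a*U(-7) = 33856*(-7)**2 = 33856*49 = 1658944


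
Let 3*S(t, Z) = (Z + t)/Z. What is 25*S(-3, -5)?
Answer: 40/3 ≈ 13.333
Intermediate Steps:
S(t, Z) = (Z + t)/(3*Z) (S(t, Z) = ((Z + t)/Z)/3 = (Z + t)/(3*Z))
25*S(-3, -5) = 25*((⅓)*(-5 - 3)/(-5)) = 25*((⅓)*(-⅕)*(-8)) = 25*(8/15) = 40/3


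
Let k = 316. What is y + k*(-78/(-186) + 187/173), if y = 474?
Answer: 5084598/5363 ≈ 948.09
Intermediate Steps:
y + k*(-78/(-186) + 187/173) = 474 + 316*(-78/(-186) + 187/173) = 474 + 316*(-78*(-1/186) + 187*(1/173)) = 474 + 316*(13/31 + 187/173) = 474 + 316*(8046/5363) = 474 + 2542536/5363 = 5084598/5363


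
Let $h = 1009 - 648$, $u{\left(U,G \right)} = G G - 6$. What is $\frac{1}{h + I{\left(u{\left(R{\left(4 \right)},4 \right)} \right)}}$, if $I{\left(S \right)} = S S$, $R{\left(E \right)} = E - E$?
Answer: $\frac{1}{461} \approx 0.0021692$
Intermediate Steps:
$R{\left(E \right)} = 0$
$u{\left(U,G \right)} = -6 + G^{2}$ ($u{\left(U,G \right)} = G^{2} - 6 = -6 + G^{2}$)
$h = 361$ ($h = 1009 - 648 = 361$)
$I{\left(S \right)} = S^{2}$
$\frac{1}{h + I{\left(u{\left(R{\left(4 \right)},4 \right)} \right)}} = \frac{1}{361 + \left(-6 + 4^{2}\right)^{2}} = \frac{1}{361 + \left(-6 + 16\right)^{2}} = \frac{1}{361 + 10^{2}} = \frac{1}{361 + 100} = \frac{1}{461}$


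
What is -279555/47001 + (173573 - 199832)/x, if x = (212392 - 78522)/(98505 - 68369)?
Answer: -6205208816179/1048670645 ≈ -5917.2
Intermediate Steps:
x = 66935/15068 (x = 133870/30136 = 133870*(1/30136) = 66935/15068 ≈ 4.4422)
-279555/47001 + (173573 - 199832)/x = -279555/47001 + (173573 - 199832)/(66935/15068) = -279555*1/47001 - 26259*15068/66935 = -93185/15667 - 395670612/66935 = -6205208816179/1048670645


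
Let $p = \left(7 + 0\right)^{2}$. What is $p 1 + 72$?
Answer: $121$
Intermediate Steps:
$p = 49$ ($p = 7^{2} = 49$)
$p 1 + 72 = 49 \cdot 1 + 72 = 49 + 72 = 121$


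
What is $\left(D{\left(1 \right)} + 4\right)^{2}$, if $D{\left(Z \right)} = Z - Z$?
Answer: $16$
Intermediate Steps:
$D{\left(Z \right)} = 0$
$\left(D{\left(1 \right)} + 4\right)^{2} = \left(0 + 4\right)^{2} = 4^{2} = 16$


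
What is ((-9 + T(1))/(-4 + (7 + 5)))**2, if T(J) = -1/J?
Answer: 25/16 ≈ 1.5625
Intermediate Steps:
T(J) = -1/J
((-9 + T(1))/(-4 + (7 + 5)))**2 = ((-9 - 1/1)/(-4 + (7 + 5)))**2 = ((-9 - 1*1)/(-4 + 12))**2 = ((-9 - 1)/8)**2 = (-10*1/8)**2 = (-5/4)**2 = 25/16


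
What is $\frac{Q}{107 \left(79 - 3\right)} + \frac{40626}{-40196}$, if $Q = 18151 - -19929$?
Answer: $\frac{150036631}{40859234} \approx 3.672$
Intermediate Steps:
$Q = 38080$ ($Q = 18151 + 19929 = 38080$)
$\frac{Q}{107 \left(79 - 3\right)} + \frac{40626}{-40196} = \frac{38080}{107 \left(79 - 3\right)} + \frac{40626}{-40196} = \frac{38080}{107 \cdot 76} + 40626 \left(- \frac{1}{40196}\right) = \frac{38080}{8132} - \frac{20313}{20098} = 38080 \cdot \frac{1}{8132} - \frac{20313}{20098} = \frac{9520}{2033} - \frac{20313}{20098} = \frac{150036631}{40859234}$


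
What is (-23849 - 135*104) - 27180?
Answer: -65069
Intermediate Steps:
(-23849 - 135*104) - 27180 = (-23849 - 14040) - 27180 = -37889 - 27180 = -65069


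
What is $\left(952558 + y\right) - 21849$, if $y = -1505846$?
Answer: $-575137$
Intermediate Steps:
$\left(952558 + y\right) - 21849 = \left(952558 - 1505846\right) - 21849 = -553288 - 21849 = -575137$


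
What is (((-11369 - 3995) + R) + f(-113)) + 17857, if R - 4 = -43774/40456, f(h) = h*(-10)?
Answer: 73345069/20228 ≈ 3625.9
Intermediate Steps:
f(h) = -10*h
R = 59025/20228 (R = 4 - 43774/40456 = 4 - 43774*1/40456 = 4 - 21887/20228 = 59025/20228 ≈ 2.9180)
(((-11369 - 3995) + R) + f(-113)) + 17857 = (((-11369 - 3995) + 59025/20228) - 10*(-113)) + 17857 = ((-15364 + 59025/20228) + 1130) + 17857 = (-310723967/20228 + 1130) + 17857 = -287866327/20228 + 17857 = 73345069/20228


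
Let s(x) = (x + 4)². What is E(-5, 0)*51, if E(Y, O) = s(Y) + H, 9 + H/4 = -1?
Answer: -1989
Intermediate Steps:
s(x) = (4 + x)²
H = -40 (H = -36 + 4*(-1) = -36 - 4 = -40)
E(Y, O) = -40 + (4 + Y)² (E(Y, O) = (4 + Y)² - 40 = -40 + (4 + Y)²)
E(-5, 0)*51 = (-40 + (4 - 5)²)*51 = (-40 + (-1)²)*51 = (-40 + 1)*51 = -39*51 = -1989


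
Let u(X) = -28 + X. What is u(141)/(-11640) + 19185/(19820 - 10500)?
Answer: 2778253/1356060 ≈ 2.0488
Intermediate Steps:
u(141)/(-11640) + 19185/(19820 - 10500) = (-28 + 141)/(-11640) + 19185/(19820 - 10500) = 113*(-1/11640) + 19185/9320 = -113/11640 + 19185*(1/9320) = -113/11640 + 3837/1864 = 2778253/1356060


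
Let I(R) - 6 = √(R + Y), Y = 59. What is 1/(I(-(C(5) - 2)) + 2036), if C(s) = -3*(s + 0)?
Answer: 1021/2084844 - √19/2084844 ≈ 0.00048763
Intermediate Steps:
C(s) = -3*s
I(R) = 6 + √(59 + R) (I(R) = 6 + √(R + 59) = 6 + √(59 + R))
1/(I(-(C(5) - 2)) + 2036) = 1/((6 + √(59 - (-3*5 - 2))) + 2036) = 1/((6 + √(59 - (-15 - 2))) + 2036) = 1/((6 + √(59 - 1*(-17))) + 2036) = 1/((6 + √(59 + 17)) + 2036) = 1/((6 + √76) + 2036) = 1/((6 + 2*√19) + 2036) = 1/(2042 + 2*√19)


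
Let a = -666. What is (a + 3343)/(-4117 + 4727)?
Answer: 2677/610 ≈ 4.3885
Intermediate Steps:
(a + 3343)/(-4117 + 4727) = (-666 + 3343)/(-4117 + 4727) = 2677/610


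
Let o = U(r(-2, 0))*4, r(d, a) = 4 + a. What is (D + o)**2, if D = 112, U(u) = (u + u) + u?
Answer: 25600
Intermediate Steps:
U(u) = 3*u (U(u) = 2*u + u = 3*u)
o = 48 (o = (3*(4 + 0))*4 = (3*4)*4 = 12*4 = 48)
(D + o)**2 = (112 + 48)**2 = 160**2 = 25600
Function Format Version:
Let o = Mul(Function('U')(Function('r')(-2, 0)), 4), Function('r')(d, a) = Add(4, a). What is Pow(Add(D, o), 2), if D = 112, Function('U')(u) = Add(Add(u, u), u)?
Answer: 25600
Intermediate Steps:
Function('U')(u) = Mul(3, u) (Function('U')(u) = Add(Mul(2, u), u) = Mul(3, u))
o = 48 (o = Mul(Mul(3, Add(4, 0)), 4) = Mul(Mul(3, 4), 4) = Mul(12, 4) = 48)
Pow(Add(D, o), 2) = Pow(Add(112, 48), 2) = Pow(160, 2) = 25600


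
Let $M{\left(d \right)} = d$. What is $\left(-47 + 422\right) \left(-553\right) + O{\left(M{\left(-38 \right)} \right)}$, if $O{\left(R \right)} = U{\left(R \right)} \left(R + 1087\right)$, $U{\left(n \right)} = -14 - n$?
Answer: $-182199$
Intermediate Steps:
$O{\left(R \right)} = \left(-14 - R\right) \left(1087 + R\right)$ ($O{\left(R \right)} = \left(-14 - R\right) \left(R + 1087\right) = \left(-14 - R\right) \left(1087 + R\right)$)
$\left(-47 + 422\right) \left(-553\right) + O{\left(M{\left(-38 \right)} \right)} = \left(-47 + 422\right) \left(-553\right) - \left(14 - 38\right) \left(1087 - 38\right) = 375 \left(-553\right) - \left(-24\right) 1049 = -207375 + 25176 = -182199$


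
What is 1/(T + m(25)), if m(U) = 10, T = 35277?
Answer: 1/35287 ≈ 2.8339e-5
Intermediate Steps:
1/(T + m(25)) = 1/(35277 + 10) = 1/35287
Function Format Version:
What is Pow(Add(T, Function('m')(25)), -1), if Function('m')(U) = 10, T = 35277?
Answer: Rational(1, 35287) ≈ 2.8339e-5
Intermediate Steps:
Pow(Add(T, Function('m')(25)), -1) = Pow(Add(35277, 10), -1) = Pow(35287, -1) = Rational(1, 35287)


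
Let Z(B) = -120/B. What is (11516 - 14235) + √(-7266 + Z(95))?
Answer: -2719 + 3*I*√291498/19 ≈ -2719.0 + 85.248*I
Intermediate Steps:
(11516 - 14235) + √(-7266 + Z(95)) = (11516 - 14235) + √(-7266 - 120/95) = -2719 + √(-7266 - 120*1/95) = -2719 + √(-7266 - 24/19) = -2719 + √(-138078/19) = -2719 + 3*I*√291498/19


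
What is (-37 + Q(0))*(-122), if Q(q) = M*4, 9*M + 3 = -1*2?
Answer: 43066/9 ≈ 4785.1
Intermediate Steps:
M = -5/9 (M = -⅓ + (-1*2)/9 = -⅓ + (⅑)*(-2) = -⅓ - 2/9 = -5/9 ≈ -0.55556)
Q(q) = -20/9 (Q(q) = -5/9*4 = -20/9)
(-37 + Q(0))*(-122) = (-37 - 20/9)*(-122) = -353/9*(-122) = 43066/9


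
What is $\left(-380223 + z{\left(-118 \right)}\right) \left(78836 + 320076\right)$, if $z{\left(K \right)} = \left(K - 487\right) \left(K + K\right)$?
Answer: $-94718862016$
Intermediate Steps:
$z{\left(K \right)} = 2 K \left(-487 + K\right)$ ($z{\left(K \right)} = \left(-487 + K\right) 2 K = 2 K \left(-487 + K\right)$)
$\left(-380223 + z{\left(-118 \right)}\right) \left(78836 + 320076\right) = \left(-380223 + 2 \left(-118\right) \left(-487 - 118\right)\right) \left(78836 + 320076\right) = \left(-380223 + 2 \left(-118\right) \left(-605\right)\right) 398912 = \left(-380223 + 142780\right) 398912 = \left(-237443\right) 398912 = -94718862016$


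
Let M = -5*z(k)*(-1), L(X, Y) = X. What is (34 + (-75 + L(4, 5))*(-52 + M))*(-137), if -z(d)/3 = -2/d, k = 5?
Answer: -452100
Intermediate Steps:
z(d) = 6/d (z(d) = -(-6)/d = 6/d)
M = 6 (M = -30/5*(-1) = -5*6/5*(-1) = -6*(-1) = 6)
(34 + (-75 + L(4, 5))*(-52 + M))*(-137) = (34 + (-75 + 4)*(-52 + 6))*(-137) = (34 - 71*(-46))*(-137) = (34 + 3266)*(-137) = 3300*(-137) = -452100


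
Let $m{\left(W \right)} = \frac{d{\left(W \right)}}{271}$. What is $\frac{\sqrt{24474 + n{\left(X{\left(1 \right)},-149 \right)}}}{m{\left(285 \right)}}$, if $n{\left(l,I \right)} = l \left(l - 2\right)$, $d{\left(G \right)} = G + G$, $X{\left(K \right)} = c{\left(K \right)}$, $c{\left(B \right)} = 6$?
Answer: $\frac{271 \sqrt{2722}}{190} \approx 74.415$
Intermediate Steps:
$X{\left(K \right)} = 6$
$d{\left(G \right)} = 2 G$
$n{\left(l,I \right)} = l \left(-2 + l\right)$
$m{\left(W \right)} = \frac{2 W}{271}$
$\frac{\sqrt{24474 + n{\left(X{\left(1 \right)},-149 \right)}}}{m{\left(285 \right)}} = \frac{\sqrt{24474 + 6 \left(-2 + 6\right)}}{\frac{2}{271} \cdot 285} = \frac{\sqrt{24474 + 6 \cdot 4}}{\frac{570}{271}} = \sqrt{24474 + 24} \cdot \frac{271}{570} = \sqrt{24498} \cdot \frac{271}{570} = 3 \sqrt{2722} \cdot \frac{271}{570} = \frac{271 \sqrt{2722}}{190}$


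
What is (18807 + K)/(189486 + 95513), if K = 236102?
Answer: 254909/284999 ≈ 0.89442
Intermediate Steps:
(18807 + K)/(189486 + 95513) = (18807 + 236102)/(189486 + 95513) = 254909/284999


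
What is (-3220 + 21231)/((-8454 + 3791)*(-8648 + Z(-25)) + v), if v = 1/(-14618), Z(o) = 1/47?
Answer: 12374385506/27705490502923 ≈ 0.00044664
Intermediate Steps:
Z(o) = 1/47
v = -1/14618 ≈ -6.8409e-5
(-3220 + 21231)/((-8454 + 3791)*(-8648 + Z(-25)) + v) = (-3220 + 21231)/((-8454 + 3791)*(-8648 + 1/47) - 1/14618) = 18011/(-4663*(-406455/47) - 1/14618) = 18011/(1895299665/47 - 1/14618) = 18011/(27705490502923/687046) = 18011*(687046/27705490502923) = 12374385506/27705490502923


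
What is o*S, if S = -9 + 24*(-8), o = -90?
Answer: 18090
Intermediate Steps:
S = -201 (S = -9 - 192 = -201)
o*S = -90*(-201) = 18090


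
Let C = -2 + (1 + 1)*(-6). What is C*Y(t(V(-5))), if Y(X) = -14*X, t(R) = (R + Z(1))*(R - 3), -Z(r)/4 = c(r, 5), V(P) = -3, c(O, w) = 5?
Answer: 27048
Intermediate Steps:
Z(r) = -20 (Z(r) = -4*5 = -20)
t(R) = (-20 + R)*(-3 + R) (t(R) = (R - 20)*(R - 3) = (-20 + R)*(-3 + R))
C = -14 (C = -2 + 2*(-6) = -2 - 12 = -14)
C*Y(t(V(-5))) = -(-196)*(60 + (-3)² - 23*(-3)) = -(-196)*(60 + 9 + 69) = -(-196)*138 = -14*(-1932) = 27048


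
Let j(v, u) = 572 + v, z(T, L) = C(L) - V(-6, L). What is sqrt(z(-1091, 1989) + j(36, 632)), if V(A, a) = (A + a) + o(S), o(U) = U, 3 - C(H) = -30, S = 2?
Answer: 8*I*sqrt(21) ≈ 36.661*I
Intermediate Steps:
C(H) = 33 (C(H) = 3 - 1*(-30) = 3 + 30 = 33)
V(A, a) = 2 + A + a (V(A, a) = (A + a) + 2 = 2 + A + a)
z(T, L) = 37 - L (z(T, L) = 33 - (2 - 6 + L) = 33 - (-4 + L) = 33 + (4 - L) = 37 - L)
sqrt(z(-1091, 1989) + j(36, 632)) = sqrt((37 - 1*1989) + (572 + 36)) = sqrt((37 - 1989) + 608) = sqrt(-1952 + 608) = sqrt(-1344) = 8*I*sqrt(21)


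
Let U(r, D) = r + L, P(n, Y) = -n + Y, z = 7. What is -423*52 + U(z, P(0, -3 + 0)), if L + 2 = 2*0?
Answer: -21991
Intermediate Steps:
L = -2 (L = -2 + 2*0 = -2 + 0 = -2)
P(n, Y) = Y - n
U(r, D) = -2 + r (U(r, D) = r - 2 = -2 + r)
-423*52 + U(z, P(0, -3 + 0)) = -423*52 + (-2 + 7) = -21996 + 5 = -21991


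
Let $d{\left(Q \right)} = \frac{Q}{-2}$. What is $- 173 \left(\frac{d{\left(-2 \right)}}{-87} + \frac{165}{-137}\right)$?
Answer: $\frac{2507116}{11919} \approx 210.35$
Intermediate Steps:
$d{\left(Q \right)} = - \frac{Q}{2}$ ($d{\left(Q \right)} = Q \left(- \frac{1}{2}\right) = - \frac{Q}{2}$)
$- 173 \left(\frac{d{\left(-2 \right)}}{-87} + \frac{165}{-137}\right) = - 173 \left(\frac{\left(- \frac{1}{2}\right) \left(-2\right)}{-87} + \frac{165}{-137}\right) = - 173 \left(1 \left(- \frac{1}{87}\right) + 165 \left(- \frac{1}{137}\right)\right) = - 173 \left(- \frac{1}{87} - \frac{165}{137}\right) = \left(-173\right) \left(- \frac{14492}{11919}\right) = \frac{2507116}{11919}$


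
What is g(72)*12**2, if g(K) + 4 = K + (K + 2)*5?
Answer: 63072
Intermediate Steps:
g(K) = 6 + 6*K (g(K) = -4 + (K + (K + 2)*5) = -4 + (K + (2 + K)*5) = -4 + (K + (10 + 5*K)) = -4 + (10 + 6*K) = 6 + 6*K)
g(72)*12**2 = (6 + 6*72)*12**2 = (6 + 432)*144 = 438*144 = 63072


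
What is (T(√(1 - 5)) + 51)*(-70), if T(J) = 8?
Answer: -4130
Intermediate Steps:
(T(√(1 - 5)) + 51)*(-70) = (8 + 51)*(-70) = 59*(-70) = -4130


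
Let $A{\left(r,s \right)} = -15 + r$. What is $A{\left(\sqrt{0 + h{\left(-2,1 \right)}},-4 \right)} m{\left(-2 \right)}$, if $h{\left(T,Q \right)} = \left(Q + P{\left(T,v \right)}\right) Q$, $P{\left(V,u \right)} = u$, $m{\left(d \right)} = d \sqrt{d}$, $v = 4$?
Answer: $2 i \sqrt{2} \left(15 - \sqrt{5}\right) \approx 36.102 i$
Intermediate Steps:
$m{\left(d \right)} = d^{\frac{3}{2}}$
$h{\left(T,Q \right)} = Q \left(4 + Q\right)$ ($h{\left(T,Q \right)} = \left(Q + 4\right) Q = \left(4 + Q\right) Q = Q \left(4 + Q\right)$)
$A{\left(\sqrt{0 + h{\left(-2,1 \right)}},-4 \right)} m{\left(-2 \right)} = \left(-15 + \sqrt{0 + 1 \left(4 + 1\right)}\right) \left(-2\right)^{\frac{3}{2}} = \left(-15 + \sqrt{0 + 1 \cdot 5}\right) \left(- 2 i \sqrt{2}\right) = \left(-15 + \sqrt{0 + 5}\right) \left(- 2 i \sqrt{2}\right) = \left(-15 + \sqrt{5}\right) \left(- 2 i \sqrt{2}\right) = - 2 i \sqrt{2} \left(-15 + \sqrt{5}\right)$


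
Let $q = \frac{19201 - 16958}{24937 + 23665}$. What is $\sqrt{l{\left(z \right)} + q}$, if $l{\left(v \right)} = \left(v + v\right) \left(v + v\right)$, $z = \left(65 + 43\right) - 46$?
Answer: $\frac{7 \sqrt{741236635310}}{48602} \approx 124.0$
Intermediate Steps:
$z = 62$ ($z = 108 - 46 = 62$)
$q = \frac{2243}{48602} \approx 0.04615$
$l{\left(v \right)} = 4 v^{2}$ ($l{\left(v \right)} = 2 v 2 v = 4 v^{2}$)
$\sqrt{l{\left(z \right)} + q} = \sqrt{4 \cdot 62^{2} + \frac{2243}{48602}} = \sqrt{4 \cdot 3844 + \frac{2243}{48602}} = \sqrt{15376 + \frac{2243}{48602}} = \sqrt{\frac{747306595}{48602}} = \frac{7 \sqrt{741236635310}}{48602}$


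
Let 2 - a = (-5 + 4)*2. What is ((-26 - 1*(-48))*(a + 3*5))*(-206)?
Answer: -86108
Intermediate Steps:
a = 4 (a = 2 - (-5 + 4)*2 = 2 - (-1)*2 = 2 - 1*(-2) = 2 + 2 = 4)
((-26 - 1*(-48))*(a + 3*5))*(-206) = ((-26 - 1*(-48))*(4 + 3*5))*(-206) = ((-26 + 48)*(4 + 15))*(-206) = (22*19)*(-206) = 418*(-206) = -86108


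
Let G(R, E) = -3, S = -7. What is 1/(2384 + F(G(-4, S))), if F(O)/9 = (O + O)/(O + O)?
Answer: 1/2393 ≈ 0.00041789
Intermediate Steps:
F(O) = 9 (F(O) = 9*((O + O)/(O + O)) = 9*((2*O)/((2*O))) = 9*((2*O)*(1/(2*O))) = 9*1 = 9)
1/(2384 + F(G(-4, S))) = 1/(2384 + 9) = 1/2393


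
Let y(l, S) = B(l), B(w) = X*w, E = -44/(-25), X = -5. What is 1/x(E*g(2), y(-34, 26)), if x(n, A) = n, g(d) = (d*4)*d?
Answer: 25/704 ≈ 0.035511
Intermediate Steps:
g(d) = 4*d**2 (g(d) = (4*d)*d = 4*d**2)
E = 44/25 (E = -44*(-1/25) = 44/25 ≈ 1.7600)
B(w) = -5*w
y(l, S) = -5*l
1/x(E*g(2), y(-34, 26)) = 1/(44*(4*2**2)/25) = 1/(44*(4*4)/25) = 1/((44/25)*16) = 1/(704/25) = 25/704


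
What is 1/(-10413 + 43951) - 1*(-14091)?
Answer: 472583959/33538 ≈ 14091.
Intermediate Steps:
1/(-10413 + 43951) - 1*(-14091) = 1/33538 + 14091 = 472583959/33538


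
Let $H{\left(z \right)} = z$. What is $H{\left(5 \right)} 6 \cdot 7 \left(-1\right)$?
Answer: $-210$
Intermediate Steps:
$H{\left(5 \right)} 6 \cdot 7 \left(-1\right) = 5 \cdot 6 \cdot 7 \left(-1\right) = 30 \left(-7\right) = -210$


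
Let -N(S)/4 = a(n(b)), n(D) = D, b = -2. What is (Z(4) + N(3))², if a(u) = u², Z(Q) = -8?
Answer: 576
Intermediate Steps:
N(S) = -16 (N(S) = -4*(-2)² = -4*4 = -16)
(Z(4) + N(3))² = (-8 - 16)² = (-24)² = 576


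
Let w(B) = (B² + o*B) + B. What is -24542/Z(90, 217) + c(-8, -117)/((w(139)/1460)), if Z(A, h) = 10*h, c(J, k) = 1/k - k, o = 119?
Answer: -4286246701/652878135 ≈ -6.5652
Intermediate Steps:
w(B) = B² + 120*B (w(B) = (B² + 119*B) + B = B² + 120*B)
-24542/Z(90, 217) + c(-8, -117)/((w(139)/1460)) = -24542/(10*217) + (1/(-117) - 1*(-117))/(((139*(120 + 139))/1460)) = -24542/2170 + (-1/117 + 117)/(((139*259)*(1/1460))) = -24542*1/2170 + 13688/(117*((36001*(1/1460)))) = -1753/155 + 13688/(117*(36001/1460)) = -1753/155 + (13688/117)*(1460/36001) = -1753/155 + 19984480/4212117 = -4286246701/652878135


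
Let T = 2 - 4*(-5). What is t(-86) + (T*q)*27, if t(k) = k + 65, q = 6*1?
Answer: 3543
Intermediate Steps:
q = 6
T = 22 (T = 2 + 20 = 22)
t(k) = 65 + k
t(-86) + (T*q)*27 = (65 - 86) + (22*6)*27 = -21 + 132*27 = -21 + 3564 = 3543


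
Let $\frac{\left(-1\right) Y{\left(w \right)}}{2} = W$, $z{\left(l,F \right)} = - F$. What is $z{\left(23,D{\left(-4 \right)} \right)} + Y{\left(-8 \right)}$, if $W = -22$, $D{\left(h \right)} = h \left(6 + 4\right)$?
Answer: $84$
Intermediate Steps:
$D{\left(h \right)} = 10 h$ ($D{\left(h \right)} = h 10 = 10 h$)
$Y{\left(w \right)} = 44$ ($Y{\left(w \right)} = \left(-2\right) \left(-22\right) = 44$)
$z{\left(23,D{\left(-4 \right)} \right)} + Y{\left(-8 \right)} = - 10 \left(-4\right) + 44 = \left(-1\right) \left(-40\right) + 44 = 40 + 44 = 84$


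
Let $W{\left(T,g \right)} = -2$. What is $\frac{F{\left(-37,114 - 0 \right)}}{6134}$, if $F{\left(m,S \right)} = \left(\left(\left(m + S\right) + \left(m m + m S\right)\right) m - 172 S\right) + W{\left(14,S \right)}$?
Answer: $\frac{41477}{3067} \approx 13.524$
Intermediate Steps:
$F{\left(m,S \right)} = -2 - 172 S + m \left(S + m + m^{2} + S m\right)$ ($F{\left(m,S \right)} = \left(\left(\left(m + S\right) + \left(m m + m S\right)\right) m - 172 S\right) - 2 = \left(\left(\left(S + m\right) + \left(m^{2} + S m\right)\right) m - 172 S\right) - 2 = \left(\left(S + m + m^{2} + S m\right) m - 172 S\right) - 2 = \left(m \left(S + m + m^{2} + S m\right) - 172 S\right) - 2 = \left(- 172 S + m \left(S + m + m^{2} + S m\right)\right) - 2 = -2 - 172 S + m \left(S + m + m^{2} + S m\right)$)
$\frac{F{\left(-37,114 - 0 \right)}}{6134} = \frac{-2 + \left(-37\right)^{2} + \left(-37\right)^{3} - 172 \left(114 - 0\right) + \left(114 - 0\right) \left(-37\right) + \left(114 - 0\right) \left(-37\right)^{2}}{6134} = \left(-2 + 1369 - 50653 - 172 \left(114 + 0\right) + \left(114 + 0\right) \left(-37\right) + \left(114 + 0\right) 1369\right) \frac{1}{6134} = \left(-2 + 1369 - 50653 - 19608 + 114 \left(-37\right) + 114 \cdot 1369\right) \frac{1}{6134} = \left(-2 + 1369 - 50653 - 19608 - 4218 + 156066\right) \frac{1}{6134} = 82954 \cdot \frac{1}{6134} = \frac{41477}{3067}$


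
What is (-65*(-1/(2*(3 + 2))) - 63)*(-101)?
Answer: 11413/2 ≈ 5706.5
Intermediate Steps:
(-65*(-1/(2*(3 + 2))) - 63)*(-101) = (-65/(5*(-2)) - 63)*(-101) = (-65/(-10) - 63)*(-101) = (-65*(-⅒) - 63)*(-101) = (13/2 - 63)*(-101) = -113/2*(-101) = 11413/2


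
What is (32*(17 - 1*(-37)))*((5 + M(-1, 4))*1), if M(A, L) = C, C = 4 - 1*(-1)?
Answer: 17280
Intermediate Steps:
C = 5 (C = 4 + 1 = 5)
M(A, L) = 5
(32*(17 - 1*(-37)))*((5 + M(-1, 4))*1) = (32*(17 - 1*(-37)))*((5 + 5)*1) = (32*(17 + 37))*(10*1) = (32*54)*10 = 1728*10 = 17280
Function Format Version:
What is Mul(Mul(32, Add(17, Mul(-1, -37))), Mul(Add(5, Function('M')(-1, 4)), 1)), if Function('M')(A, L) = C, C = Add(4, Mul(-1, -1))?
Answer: 17280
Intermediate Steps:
C = 5 (C = Add(4, 1) = 5)
Function('M')(A, L) = 5
Mul(Mul(32, Add(17, Mul(-1, -37))), Mul(Add(5, Function('M')(-1, 4)), 1)) = Mul(Mul(32, Add(17, Mul(-1, -37))), Mul(Add(5, 5), 1)) = Mul(Mul(32, Add(17, 37)), Mul(10, 1)) = Mul(Mul(32, 54), 10) = Mul(1728, 10) = 17280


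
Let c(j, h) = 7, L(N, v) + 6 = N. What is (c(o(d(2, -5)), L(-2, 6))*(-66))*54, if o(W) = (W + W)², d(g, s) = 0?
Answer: -24948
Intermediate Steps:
o(W) = 4*W² (o(W) = (2*W)² = 4*W²)
L(N, v) = -6 + N
(c(o(d(2, -5)), L(-2, 6))*(-66))*54 = (7*(-66))*54 = -462*54 = -24948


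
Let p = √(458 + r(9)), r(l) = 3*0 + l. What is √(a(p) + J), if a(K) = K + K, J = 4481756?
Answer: √(4481756 + 2*√467) ≈ 2117.0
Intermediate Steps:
r(l) = l (r(l) = 0 + l = l)
p = √467 (p = √(458 + 9) = √467 ≈ 21.610)
a(K) = 2*K
√(a(p) + J) = √(2*√467 + 4481756) = √(4481756 + 2*√467)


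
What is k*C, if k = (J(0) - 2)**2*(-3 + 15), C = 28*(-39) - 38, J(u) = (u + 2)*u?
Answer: -54240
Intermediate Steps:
J(u) = u*(2 + u) (J(u) = (2 + u)*u = u*(2 + u))
C = -1130 (C = -1092 - 38 = -1130)
k = 48 (k = (0*(2 + 0) - 2)**2*(-3 + 15) = (0*2 - 2)**2*12 = (0 - 2)**2*12 = (-2)**2*12 = 4*12 = 48)
k*C = 48*(-1130) = -54240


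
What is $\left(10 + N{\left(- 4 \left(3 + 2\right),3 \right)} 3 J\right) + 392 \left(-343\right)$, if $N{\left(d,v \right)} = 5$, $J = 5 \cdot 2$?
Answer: $-134296$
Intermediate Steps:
$J = 10$
$\left(10 + N{\left(- 4 \left(3 + 2\right),3 \right)} 3 J\right) + 392 \left(-343\right) = \left(10 + 5 \cdot 3 \cdot 10\right) + 392 \left(-343\right) = \left(10 + 5 \cdot 30\right) - 134456 = \left(10 + 150\right) - 134456 = 160 - 134456 = -134296$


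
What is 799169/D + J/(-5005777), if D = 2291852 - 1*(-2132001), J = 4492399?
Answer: -2267607284862/3163545942683 ≈ -0.71679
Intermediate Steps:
D = 4423853 (D = 2291852 + 2132001 = 4423853)
799169/D + J/(-5005777) = 799169/4423853 + 4492399/(-5005777) = 799169*(1/4423853) + 4492399*(-1/5005777) = 114167/631979 - 4492399/5005777 = -2267607284862/3163545942683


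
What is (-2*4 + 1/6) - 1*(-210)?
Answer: 1213/6 ≈ 202.17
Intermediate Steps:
(-2*4 + 1/6) - 1*(-210) = (-8 + ⅙) + 210 = -47/6 + 210 = 1213/6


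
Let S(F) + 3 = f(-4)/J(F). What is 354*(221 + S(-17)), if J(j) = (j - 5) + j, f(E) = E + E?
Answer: 1004180/13 ≈ 77245.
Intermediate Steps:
f(E) = 2*E
J(j) = -5 + 2*j (J(j) = (-5 + j) + j = -5 + 2*j)
S(F) = -3 - 8/(-5 + 2*F) (S(F) = -3 + (2*(-4))/(-5 + 2*F) = -3 - 8/(-5 + 2*F))
354*(221 + S(-17)) = 354*(221 + (7 - 6*(-17))/(-5 + 2*(-17))) = 354*(221 + (7 + 102)/(-5 - 34)) = 354*(221 + 109/(-39)) = 354*(221 - 1/39*109) = 354*(221 - 109/39) = 354*(8510/39) = 1004180/13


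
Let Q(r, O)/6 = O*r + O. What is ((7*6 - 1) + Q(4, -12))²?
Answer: 101761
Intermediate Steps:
Q(r, O) = 6*O + 6*O*r (Q(r, O) = 6*(O*r + O) = 6*(O + O*r) = 6*O + 6*O*r)
((7*6 - 1) + Q(4, -12))² = ((7*6 - 1) + 6*(-12)*(1 + 4))² = ((42 - 1) + 6*(-12)*5)² = (41 - 360)² = (-319)² = 101761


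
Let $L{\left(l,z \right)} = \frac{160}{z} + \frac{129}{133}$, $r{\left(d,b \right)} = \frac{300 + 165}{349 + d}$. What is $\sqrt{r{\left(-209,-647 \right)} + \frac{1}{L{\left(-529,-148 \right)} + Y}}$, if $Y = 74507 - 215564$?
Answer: $\frac{\sqrt{4901136388713506963}}{1214748577} \approx 1.8225$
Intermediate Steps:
$Y = -141057$ ($Y = 74507 - 215564 = -141057$)
$r{\left(d,b \right)} = \frac{465}{349 + d}$
$L{\left(l,z \right)} = \frac{129}{133} + \frac{160}{z}$ ($L{\left(l,z \right)} = \frac{160}{z} + 129 \cdot \frac{1}{133} = \frac{160}{z} + \frac{129}{133} = \frac{129}{133} + \frac{160}{z}$)
$\sqrt{r{\left(-209,-647 \right)} + \frac{1}{L{\left(-529,-148 \right)} + Y}} = \sqrt{\frac{465}{349 - 209} + \frac{1}{\left(\frac{129}{133} + \frac{160}{-148}\right) - 141057}} = \sqrt{\frac{465}{140} + \frac{1}{\left(\frac{129}{133} + 160 \left(- \frac{1}{148}\right)\right) - 141057}} = \sqrt{465 \cdot \frac{1}{140} + \frac{1}{\left(\frac{129}{133} - \frac{40}{37}\right) - 141057}} = \sqrt{\frac{93}{28} + \frac{1}{- \frac{547}{4921} - 141057}} = \sqrt{\frac{93}{28} + \frac{1}{- \frac{694142044}{4921}}} = \sqrt{\frac{93}{28} - \frac{4921}{694142044}} = \sqrt{\frac{4034692019}{1214748577}} = \frac{\sqrt{4901136388713506963}}{1214748577}$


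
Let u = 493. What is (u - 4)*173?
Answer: 84597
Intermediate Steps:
(u - 4)*173 = (493 - 4)*173 = 489*173 = 84597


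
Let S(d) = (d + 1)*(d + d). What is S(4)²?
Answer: 1600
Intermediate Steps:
S(d) = 2*d*(1 + d) (S(d) = (1 + d)*(2*d) = 2*d*(1 + d))
S(4)² = (2*4*(1 + 4))² = (2*4*5)² = 40² = 1600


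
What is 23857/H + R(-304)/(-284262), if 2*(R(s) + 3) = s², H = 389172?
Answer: -622225207/6145933948 ≈ -0.10124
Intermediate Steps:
R(s) = -3 + s²/2
23857/H + R(-304)/(-284262) = 23857/389172 + (-3 + (½)*(-304)²)/(-284262) = 23857*(1/389172) + (-3 + (½)*92416)*(-1/284262) = 23857/389172 + (-3 + 46208)*(-1/284262) = 23857/389172 + 46205*(-1/284262) = 23857/389172 - 46205/284262 = -622225207/6145933948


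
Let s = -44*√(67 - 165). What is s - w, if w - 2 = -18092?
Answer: 18090 - 308*I*√2 ≈ 18090.0 - 435.58*I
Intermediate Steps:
w = -18090 (w = 2 - 18092 = -18090)
s = -308*I*√2 ≈ -435.58*I
s - w = -308*I*√2 - 1*(-18090) = -308*I*√2 + 18090 = 18090 - 308*I*√2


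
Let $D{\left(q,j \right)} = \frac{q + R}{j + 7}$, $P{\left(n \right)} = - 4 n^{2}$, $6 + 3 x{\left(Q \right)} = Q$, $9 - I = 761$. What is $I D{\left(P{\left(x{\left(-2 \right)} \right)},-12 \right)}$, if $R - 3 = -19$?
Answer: $- \frac{60160}{9} \approx -6684.4$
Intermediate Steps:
$R = -16$ ($R = 3 - 19 = -16$)
$I = -752$ ($I = 9 - 761 = -752$)
$x{\left(Q \right)} = -2 + \frac{Q}{3}$
$D{\left(q,j \right)} = \frac{-16 + q}{7 + j}$ ($D{\left(q,j \right)} = \frac{q - 16}{j + 7} = \frac{-16 + q}{7 + j}$)
$I D{\left(P{\left(x{\left(-2 \right)} \right)},-12 \right)} = - 752 \frac{-16 - 4 \left(-2 + \frac{1}{3} \left(-2\right)\right)^{2}}{7 - 12} = - 752 \frac{-16 - 4 \left(-2 - \frac{2}{3}\right)^{2}}{-5} = - 752 \left(- \frac{-16 - 4 \left(- \frac{8}{3}\right)^{2}}{5}\right) = - 752 \left(- \frac{-16 - \frac{256}{9}}{5}\right) = - 752 \left(\left(- \frac{1}{5}\right) \left(- \frac{400}{9}\right)\right) = \left(-752\right) \frac{80}{9} = - \frac{60160}{9}$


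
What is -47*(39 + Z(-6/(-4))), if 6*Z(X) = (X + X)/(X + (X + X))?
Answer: -16544/9 ≈ -1838.2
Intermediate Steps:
Z(X) = ⅑ (Z(X) = ((X + X)/(X + (X + X)))/6 = ((2*X)/(X + 2*X))/6 = ((2*X)/((3*X)))/6 = ((2*X)*(1/(3*X)))/6 = (⅙)*(⅔) = ⅑)
-47*(39 + Z(-6/(-4))) = -47*(39 + ⅑) = -47*352/9 = -16544/9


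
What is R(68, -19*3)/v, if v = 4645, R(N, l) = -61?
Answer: -61/4645 ≈ -0.013132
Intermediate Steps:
R(68, -19*3)/v = -61/4645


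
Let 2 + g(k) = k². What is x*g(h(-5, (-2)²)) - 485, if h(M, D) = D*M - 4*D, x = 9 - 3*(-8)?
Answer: 42217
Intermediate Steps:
x = 33 (x = 9 + 24 = 33)
h(M, D) = -4*D + D*M
g(k) = -2 + k²
x*g(h(-5, (-2)²)) - 485 = 33*(-2 + ((-2)²*(-4 - 5))²) - 485 = 33*(-2 + (4*(-9))²) - 485 = 33*(-2 + (-36)²) - 485 = 33*(-2 + 1296) - 485 = 33*1294 - 485 = 42702 - 485 = 42217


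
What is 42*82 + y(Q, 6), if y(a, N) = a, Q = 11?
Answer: 3455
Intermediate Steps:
42*82 + y(Q, 6) = 42*82 + 11 = 3444 + 11 = 3455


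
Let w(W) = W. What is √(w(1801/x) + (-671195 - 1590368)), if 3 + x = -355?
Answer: I*√289851605090/358 ≈ 1503.9*I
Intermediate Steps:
x = -358 (x = -3 - 355 = -358)
√(w(1801/x) + (-671195 - 1590368)) = √(1801/(-358) + (-671195 - 1590368)) = √(1801*(-1/358) - 2261563) = √(-1801/358 - 2261563) = √(-809641355/358) = I*√289851605090/358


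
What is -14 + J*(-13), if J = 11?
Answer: -157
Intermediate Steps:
-14 + J*(-13) = -14 + 11*(-13) = -14 - 143 = -157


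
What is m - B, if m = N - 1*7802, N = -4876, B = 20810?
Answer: -33488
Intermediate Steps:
m = -12678 (m = -4876 - 1*7802 = -4876 - 7802 = -12678)
m - B = -12678 - 1*20810 = -12678 - 20810 = -33488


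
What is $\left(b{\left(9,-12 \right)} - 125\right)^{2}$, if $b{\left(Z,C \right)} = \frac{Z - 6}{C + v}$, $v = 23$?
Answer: $\frac{1882384}{121} \approx 15557.0$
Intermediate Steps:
$b{\left(Z,C \right)} = \frac{-6 + Z}{23 + C}$ ($b{\left(Z,C \right)} = \frac{Z - 6}{C + 23} = \frac{-6 + Z}{23 + C}$)
$\left(b{\left(9,-12 \right)} - 125\right)^{2} = \left(\frac{-6 + 9}{23 - 12} - 125\right)^{2} = \left(\frac{1}{11} \cdot 3 - 125\right)^{2} = \left(\frac{3}{11} - 125\right)^{2} = \left(- \frac{1372}{11}\right)^{2} = \frac{1882384}{121}$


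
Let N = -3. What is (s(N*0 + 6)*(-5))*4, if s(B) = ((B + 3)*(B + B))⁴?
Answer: -2720977920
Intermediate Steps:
s(B) = 16*B⁴*(3 + B)⁴ (s(B) = ((3 + B)*(2*B))⁴ = (2*B*(3 + B))⁴ = 16*B⁴*(3 + B)⁴)
(s(N*0 + 6)*(-5))*4 = ((16*(-3*0 + 6)⁴*(3 + (-3*0 + 6))⁴)*(-5))*4 = ((16*(0 + 6)⁴*(3 + (0 + 6))⁴)*(-5))*4 = ((16*6⁴*(3 + 6)⁴)*(-5))*4 = ((16*1296*9⁴)*(-5))*4 = ((16*1296*6561)*(-5))*4 = (136048896*(-5))*4 = -680244480*4 = -2720977920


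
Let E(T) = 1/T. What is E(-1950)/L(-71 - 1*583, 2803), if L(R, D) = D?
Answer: -1/5465850 ≈ -1.8295e-7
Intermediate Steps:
E(-1950)/L(-71 - 1*583, 2803) = 1/(-1950*2803) = -1/1950*1/2803 = -1/5465850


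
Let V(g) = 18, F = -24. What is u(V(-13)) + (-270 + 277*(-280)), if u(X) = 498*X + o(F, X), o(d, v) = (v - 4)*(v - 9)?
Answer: -68740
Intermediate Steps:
o(d, v) = (-9 + v)*(-4 + v) (o(d, v) = (-4 + v)*(-9 + v) = (-9 + v)*(-4 + v))
u(X) = 36 + X² + 485*X (u(X) = 498*X + (36 + X² - 13*X) = 36 + X² + 485*X)
u(V(-13)) + (-270 + 277*(-280)) = (36 + 18² + 485*18) + (-270 + 277*(-280)) = (36 + 324 + 8730) + (-270 - 77560) = 9090 - 77830 = -68740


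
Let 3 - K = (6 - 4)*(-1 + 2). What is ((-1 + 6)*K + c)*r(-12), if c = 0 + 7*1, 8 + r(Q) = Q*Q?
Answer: 1632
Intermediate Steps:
K = 1 (K = 3 - (6 - 4)*(-1 + 2) = 3 - 2 = 1)
r(Q) = -8 + Q**2 (r(Q) = -8 + Q*Q = -8 + Q**2)
c = 7 (c = 0 + 7 = 7)
((-1 + 6)*K + c)*r(-12) = ((-1 + 6)*1 + 7)*(-8 + (-12)**2) = (5*1 + 7)*(-8 + 144) = (5 + 7)*136 = 12*136 = 1632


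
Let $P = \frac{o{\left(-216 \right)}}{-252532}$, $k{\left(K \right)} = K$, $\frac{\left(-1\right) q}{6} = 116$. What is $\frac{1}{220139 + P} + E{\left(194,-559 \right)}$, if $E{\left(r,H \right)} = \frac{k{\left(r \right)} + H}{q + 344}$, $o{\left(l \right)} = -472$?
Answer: $\frac{5072805218641}{4892108532960} \approx 1.0369$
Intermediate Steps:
$q = -696$ ($q = \left(-6\right) 116 = -696$)
$P = \frac{118}{63133}$ ($P = - \frac{472}{-252532} = \left(-472\right) \left(- \frac{1}{252532}\right) = \frac{118}{63133} \approx 0.0018691$)
$E{\left(r,H \right)} = - \frac{H}{352} - \frac{r}{352}$ ($E{\left(r,H \right)} = \frac{r + H}{-696 + 344} = \frac{H + r}{-352} = \left(H + r\right) \left(- \frac{1}{352}\right) = - \frac{H}{352} - \frac{r}{352}$)
$\frac{1}{220139 + P} + E{\left(194,-559 \right)} = \frac{1}{220139 + \frac{118}{63133}} - - \frac{365}{352} = \frac{1}{\frac{13898035605}{63133}} + \left(\frac{559}{352} - \frac{97}{176}\right) = \frac{63133}{13898035605} + \frac{365}{352} = \frac{5072805218641}{4892108532960}$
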